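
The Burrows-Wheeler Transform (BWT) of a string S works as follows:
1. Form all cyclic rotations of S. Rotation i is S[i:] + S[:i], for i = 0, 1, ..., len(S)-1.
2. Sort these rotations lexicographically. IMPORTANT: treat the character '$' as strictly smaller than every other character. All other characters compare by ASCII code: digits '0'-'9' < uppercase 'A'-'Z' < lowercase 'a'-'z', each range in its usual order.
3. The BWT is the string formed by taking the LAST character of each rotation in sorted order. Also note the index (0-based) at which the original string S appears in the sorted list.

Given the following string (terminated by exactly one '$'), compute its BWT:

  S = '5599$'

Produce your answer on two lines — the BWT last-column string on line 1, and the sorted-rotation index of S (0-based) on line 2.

Answer: 9$595
1

Derivation:
All 5 rotations (rotation i = S[i:]+S[:i]):
  rot[0] = 5599$
  rot[1] = 599$5
  rot[2] = 99$55
  rot[3] = 9$559
  rot[4] = $5599
Sorted (with $ < everything):
  sorted[0] = $5599  (last char: '9')
  sorted[1] = 5599$  (last char: '$')
  sorted[2] = 599$5  (last char: '5')
  sorted[3] = 9$559  (last char: '9')
  sorted[4] = 99$55  (last char: '5')
Last column: 9$595
Original string S is at sorted index 1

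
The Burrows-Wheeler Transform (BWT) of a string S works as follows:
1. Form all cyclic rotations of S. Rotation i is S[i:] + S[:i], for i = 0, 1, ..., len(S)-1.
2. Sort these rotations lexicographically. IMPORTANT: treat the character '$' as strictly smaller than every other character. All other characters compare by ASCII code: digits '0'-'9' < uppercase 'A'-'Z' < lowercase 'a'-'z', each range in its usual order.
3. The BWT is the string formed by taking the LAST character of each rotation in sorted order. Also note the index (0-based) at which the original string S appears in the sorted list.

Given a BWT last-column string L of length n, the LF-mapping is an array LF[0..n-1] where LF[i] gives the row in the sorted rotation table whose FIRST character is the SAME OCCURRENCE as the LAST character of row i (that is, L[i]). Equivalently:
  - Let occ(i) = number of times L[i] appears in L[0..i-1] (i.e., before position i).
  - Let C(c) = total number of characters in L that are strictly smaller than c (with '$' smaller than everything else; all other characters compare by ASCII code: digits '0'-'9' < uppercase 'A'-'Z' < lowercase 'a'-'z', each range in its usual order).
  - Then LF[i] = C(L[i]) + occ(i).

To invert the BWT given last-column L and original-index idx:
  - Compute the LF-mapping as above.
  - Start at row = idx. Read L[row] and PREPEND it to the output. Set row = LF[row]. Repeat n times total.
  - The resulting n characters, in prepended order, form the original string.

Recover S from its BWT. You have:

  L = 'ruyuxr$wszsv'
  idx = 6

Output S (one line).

Answer: uswvzxsyrur$

Derivation:
LF mapping: 1 5 10 6 9 2 0 8 3 11 4 7
Walk LF starting at row 6, prepending L[row]:
  step 1: row=6, L[6]='$', prepend. Next row=LF[6]=0
  step 2: row=0, L[0]='r', prepend. Next row=LF[0]=1
  step 3: row=1, L[1]='u', prepend. Next row=LF[1]=5
  step 4: row=5, L[5]='r', prepend. Next row=LF[5]=2
  step 5: row=2, L[2]='y', prepend. Next row=LF[2]=10
  step 6: row=10, L[10]='s', prepend. Next row=LF[10]=4
  step 7: row=4, L[4]='x', prepend. Next row=LF[4]=9
  step 8: row=9, L[9]='z', prepend. Next row=LF[9]=11
  step 9: row=11, L[11]='v', prepend. Next row=LF[11]=7
  step 10: row=7, L[7]='w', prepend. Next row=LF[7]=8
  step 11: row=8, L[8]='s', prepend. Next row=LF[8]=3
  step 12: row=3, L[3]='u', prepend. Next row=LF[3]=6
Reversed output: uswvzxsyrur$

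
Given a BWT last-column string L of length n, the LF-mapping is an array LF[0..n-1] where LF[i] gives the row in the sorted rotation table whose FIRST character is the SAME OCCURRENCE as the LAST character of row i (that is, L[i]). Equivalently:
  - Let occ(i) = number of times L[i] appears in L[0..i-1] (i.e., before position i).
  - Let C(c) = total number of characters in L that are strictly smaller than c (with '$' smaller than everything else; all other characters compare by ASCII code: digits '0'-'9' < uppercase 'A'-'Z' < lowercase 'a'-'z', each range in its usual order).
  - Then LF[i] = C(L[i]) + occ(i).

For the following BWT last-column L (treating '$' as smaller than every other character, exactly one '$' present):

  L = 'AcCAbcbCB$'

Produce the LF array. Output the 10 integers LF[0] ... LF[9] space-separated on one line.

Answer: 1 8 4 2 6 9 7 5 3 0

Derivation:
Char counts: '$':1, 'A':2, 'B':1, 'C':2, 'b':2, 'c':2
C (first-col start): C('$')=0, C('A')=1, C('B')=3, C('C')=4, C('b')=6, C('c')=8
L[0]='A': occ=0, LF[0]=C('A')+0=1+0=1
L[1]='c': occ=0, LF[1]=C('c')+0=8+0=8
L[2]='C': occ=0, LF[2]=C('C')+0=4+0=4
L[3]='A': occ=1, LF[3]=C('A')+1=1+1=2
L[4]='b': occ=0, LF[4]=C('b')+0=6+0=6
L[5]='c': occ=1, LF[5]=C('c')+1=8+1=9
L[6]='b': occ=1, LF[6]=C('b')+1=6+1=7
L[7]='C': occ=1, LF[7]=C('C')+1=4+1=5
L[8]='B': occ=0, LF[8]=C('B')+0=3+0=3
L[9]='$': occ=0, LF[9]=C('$')+0=0+0=0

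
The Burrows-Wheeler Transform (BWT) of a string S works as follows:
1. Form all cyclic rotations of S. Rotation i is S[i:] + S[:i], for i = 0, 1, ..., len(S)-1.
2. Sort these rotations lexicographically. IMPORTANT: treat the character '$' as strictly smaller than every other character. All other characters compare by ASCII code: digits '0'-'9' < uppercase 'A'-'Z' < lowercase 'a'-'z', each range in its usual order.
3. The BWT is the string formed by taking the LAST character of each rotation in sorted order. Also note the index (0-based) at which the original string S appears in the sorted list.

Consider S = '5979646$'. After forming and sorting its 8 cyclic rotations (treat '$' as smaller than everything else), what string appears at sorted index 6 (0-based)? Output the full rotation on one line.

Answer: 9646$597

Derivation:
All 8 rotations (rotation i = S[i:]+S[:i]):
  rot[0] = 5979646$
  rot[1] = 979646$5
  rot[2] = 79646$59
  rot[3] = 9646$597
  rot[4] = 646$5979
  rot[5] = 46$59796
  rot[6] = 6$597964
  rot[7] = $5979646
Sorted (with $ < everything):
  sorted[0] = $5979646
  sorted[1] = 46$59796
  sorted[2] = 5979646$
  sorted[3] = 6$597964
  sorted[4] = 646$5979
  sorted[5] = 79646$59
  sorted[6] = 9646$597
  sorted[7] = 979646$5
sorted[6] = 9646$597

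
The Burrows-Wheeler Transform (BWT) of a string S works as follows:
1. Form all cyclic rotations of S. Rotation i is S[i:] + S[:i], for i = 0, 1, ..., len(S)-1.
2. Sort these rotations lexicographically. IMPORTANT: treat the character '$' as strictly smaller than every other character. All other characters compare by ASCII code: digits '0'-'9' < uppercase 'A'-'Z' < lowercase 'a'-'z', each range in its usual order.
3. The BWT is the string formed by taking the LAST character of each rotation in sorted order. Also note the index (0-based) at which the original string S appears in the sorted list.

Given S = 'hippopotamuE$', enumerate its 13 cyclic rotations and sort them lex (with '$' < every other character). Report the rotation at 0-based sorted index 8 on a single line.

Answer: popotamuE$hip

Derivation:
All 13 rotations (rotation i = S[i:]+S[:i]):
  rot[0] = hippopotamuE$
  rot[1] = ippopotamuE$h
  rot[2] = ppopotamuE$hi
  rot[3] = popotamuE$hip
  rot[4] = opotamuE$hipp
  rot[5] = potamuE$hippo
  rot[6] = otamuE$hippop
  rot[7] = tamuE$hippopo
  rot[8] = amuE$hippopot
  rot[9] = muE$hippopota
  rot[10] = uE$hippopotam
  rot[11] = E$hippopotamu
  rot[12] = $hippopotamuE
Sorted (with $ < everything):
  sorted[0] = $hippopotamuE
  sorted[1] = E$hippopotamu
  sorted[2] = amuE$hippopot
  sorted[3] = hippopotamuE$
  sorted[4] = ippopotamuE$h
  sorted[5] = muE$hippopota
  sorted[6] = opotamuE$hipp
  sorted[7] = otamuE$hippop
  sorted[8] = popotamuE$hip
  sorted[9] = potamuE$hippo
  sorted[10] = ppopotamuE$hi
  sorted[11] = tamuE$hippopo
  sorted[12] = uE$hippopotam
sorted[8] = popotamuE$hip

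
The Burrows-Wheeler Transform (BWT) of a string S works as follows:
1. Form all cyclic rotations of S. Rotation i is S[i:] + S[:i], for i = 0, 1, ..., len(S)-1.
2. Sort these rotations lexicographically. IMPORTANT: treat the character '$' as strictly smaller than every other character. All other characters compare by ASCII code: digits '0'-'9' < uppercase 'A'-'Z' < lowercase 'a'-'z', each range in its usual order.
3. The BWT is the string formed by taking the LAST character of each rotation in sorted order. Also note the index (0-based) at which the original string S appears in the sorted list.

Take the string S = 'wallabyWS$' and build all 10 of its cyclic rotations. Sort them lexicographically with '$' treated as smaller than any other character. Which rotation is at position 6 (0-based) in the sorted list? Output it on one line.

All 10 rotations (rotation i = S[i:]+S[:i]):
  rot[0] = wallabyWS$
  rot[1] = allabyWS$w
  rot[2] = llabyWS$wa
  rot[3] = labyWS$wal
  rot[4] = abyWS$wall
  rot[5] = byWS$walla
  rot[6] = yWS$wallab
  rot[7] = WS$wallaby
  rot[8] = S$wallabyW
  rot[9] = $wallabyWS
Sorted (with $ < everything):
  sorted[0] = $wallabyWS
  sorted[1] = S$wallabyW
  sorted[2] = WS$wallaby
  sorted[3] = abyWS$wall
  sorted[4] = allabyWS$w
  sorted[5] = byWS$walla
  sorted[6] = labyWS$wal
  sorted[7] = llabyWS$wa
  sorted[8] = wallabyWS$
  sorted[9] = yWS$wallab
sorted[6] = labyWS$wal

Answer: labyWS$wal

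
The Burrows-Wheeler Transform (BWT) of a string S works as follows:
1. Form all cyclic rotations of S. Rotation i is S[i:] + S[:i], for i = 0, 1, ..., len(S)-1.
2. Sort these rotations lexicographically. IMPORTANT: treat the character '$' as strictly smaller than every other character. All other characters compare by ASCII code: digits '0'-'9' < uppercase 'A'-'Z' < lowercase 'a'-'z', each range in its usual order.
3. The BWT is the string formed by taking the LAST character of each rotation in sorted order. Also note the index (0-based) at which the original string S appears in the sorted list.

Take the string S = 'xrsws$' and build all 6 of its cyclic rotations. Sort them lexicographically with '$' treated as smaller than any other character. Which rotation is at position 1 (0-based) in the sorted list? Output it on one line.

All 6 rotations (rotation i = S[i:]+S[:i]):
  rot[0] = xrsws$
  rot[1] = rsws$x
  rot[2] = sws$xr
  rot[3] = ws$xrs
  rot[4] = s$xrsw
  rot[5] = $xrsws
Sorted (with $ < everything):
  sorted[0] = $xrsws
  sorted[1] = rsws$x
  sorted[2] = s$xrsw
  sorted[3] = sws$xr
  sorted[4] = ws$xrs
  sorted[5] = xrsws$
sorted[1] = rsws$x

Answer: rsws$x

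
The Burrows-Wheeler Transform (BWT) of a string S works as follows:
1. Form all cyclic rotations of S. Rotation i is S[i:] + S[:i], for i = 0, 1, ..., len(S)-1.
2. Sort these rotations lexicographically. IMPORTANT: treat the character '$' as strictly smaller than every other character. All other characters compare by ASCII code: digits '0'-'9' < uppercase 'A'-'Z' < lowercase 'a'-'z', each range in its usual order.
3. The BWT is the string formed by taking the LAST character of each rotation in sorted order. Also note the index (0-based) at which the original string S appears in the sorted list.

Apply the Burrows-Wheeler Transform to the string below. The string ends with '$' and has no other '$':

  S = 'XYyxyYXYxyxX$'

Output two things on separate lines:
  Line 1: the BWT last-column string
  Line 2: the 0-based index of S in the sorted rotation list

Answer: XxY$yXXyyYxxY
3

Derivation:
All 13 rotations (rotation i = S[i:]+S[:i]):
  rot[0] = XYyxyYXYxyxX$
  rot[1] = YyxyYXYxyxX$X
  rot[2] = yxyYXYxyxX$XY
  rot[3] = xyYXYxyxX$XYy
  rot[4] = yYXYxyxX$XYyx
  rot[5] = YXYxyxX$XYyxy
  rot[6] = XYxyxX$XYyxyY
  rot[7] = YxyxX$XYyxyYX
  rot[8] = xyxX$XYyxyYXY
  rot[9] = yxX$XYyxyYXYx
  rot[10] = xX$XYyxyYXYxy
  rot[11] = X$XYyxyYXYxyx
  rot[12] = $XYyxyYXYxyxX
Sorted (with $ < everything):
  sorted[0] = $XYyxyYXYxyxX  (last char: 'X')
  sorted[1] = X$XYyxyYXYxyx  (last char: 'x')
  sorted[2] = XYxyxX$XYyxyY  (last char: 'Y')
  sorted[3] = XYyxyYXYxyxX$  (last char: '$')
  sorted[4] = YXYxyxX$XYyxy  (last char: 'y')
  sorted[5] = YxyxX$XYyxyYX  (last char: 'X')
  sorted[6] = YyxyYXYxyxX$X  (last char: 'X')
  sorted[7] = xX$XYyxyYXYxy  (last char: 'y')
  sorted[8] = xyYXYxyxX$XYy  (last char: 'y')
  sorted[9] = xyxX$XYyxyYXY  (last char: 'Y')
  sorted[10] = yYXYxyxX$XYyx  (last char: 'x')
  sorted[11] = yxX$XYyxyYXYx  (last char: 'x')
  sorted[12] = yxyYXYxyxX$XY  (last char: 'Y')
Last column: XxY$yXXyyYxxY
Original string S is at sorted index 3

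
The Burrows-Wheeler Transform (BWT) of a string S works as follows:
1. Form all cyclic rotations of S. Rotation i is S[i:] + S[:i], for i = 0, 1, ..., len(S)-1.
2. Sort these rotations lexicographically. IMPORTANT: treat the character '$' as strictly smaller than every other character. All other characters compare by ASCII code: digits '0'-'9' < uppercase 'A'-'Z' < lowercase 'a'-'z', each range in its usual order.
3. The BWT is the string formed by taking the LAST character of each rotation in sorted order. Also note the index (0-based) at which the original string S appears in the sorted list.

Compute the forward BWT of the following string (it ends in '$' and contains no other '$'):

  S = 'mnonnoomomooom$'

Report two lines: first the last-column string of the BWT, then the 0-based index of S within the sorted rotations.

All 15 rotations (rotation i = S[i:]+S[:i]):
  rot[0] = mnonnoomomooom$
  rot[1] = nonnoomomooom$m
  rot[2] = onnoomomooom$mn
  rot[3] = nnoomomooom$mno
  rot[4] = noomomooom$mnon
  rot[5] = oomomooom$mnonn
  rot[6] = omomooom$mnonno
  rot[7] = momooom$mnonnoo
  rot[8] = omooom$mnonnoom
  rot[9] = mooom$mnonnoomo
  rot[10] = ooom$mnonnoomom
  rot[11] = oom$mnonnoomomo
  rot[12] = om$mnonnoomomoo
  rot[13] = m$mnonnoomomooo
  rot[14] = $mnonnoomomooom
Sorted (with $ < everything):
  sorted[0] = $mnonnoomomooom  (last char: 'm')
  sorted[1] = m$mnonnoomomooo  (last char: 'o')
  sorted[2] = mnonnoomomooom$  (last char: '$')
  sorted[3] = momooom$mnonnoo  (last char: 'o')
  sorted[4] = mooom$mnonnoomo  (last char: 'o')
  sorted[5] = nnoomomooom$mno  (last char: 'o')
  sorted[6] = nonnoomomooom$m  (last char: 'm')
  sorted[7] = noomomooom$mnon  (last char: 'n')
  sorted[8] = om$mnonnoomomoo  (last char: 'o')
  sorted[9] = omomooom$mnonno  (last char: 'o')
  sorted[10] = omooom$mnonnoom  (last char: 'm')
  sorted[11] = onnoomomooom$mn  (last char: 'n')
  sorted[12] = oom$mnonnoomomo  (last char: 'o')
  sorted[13] = oomomooom$mnonn  (last char: 'n')
  sorted[14] = ooom$mnonnoomom  (last char: 'm')
Last column: mo$ooomnoomnonm
Original string S is at sorted index 2

Answer: mo$ooomnoomnonm
2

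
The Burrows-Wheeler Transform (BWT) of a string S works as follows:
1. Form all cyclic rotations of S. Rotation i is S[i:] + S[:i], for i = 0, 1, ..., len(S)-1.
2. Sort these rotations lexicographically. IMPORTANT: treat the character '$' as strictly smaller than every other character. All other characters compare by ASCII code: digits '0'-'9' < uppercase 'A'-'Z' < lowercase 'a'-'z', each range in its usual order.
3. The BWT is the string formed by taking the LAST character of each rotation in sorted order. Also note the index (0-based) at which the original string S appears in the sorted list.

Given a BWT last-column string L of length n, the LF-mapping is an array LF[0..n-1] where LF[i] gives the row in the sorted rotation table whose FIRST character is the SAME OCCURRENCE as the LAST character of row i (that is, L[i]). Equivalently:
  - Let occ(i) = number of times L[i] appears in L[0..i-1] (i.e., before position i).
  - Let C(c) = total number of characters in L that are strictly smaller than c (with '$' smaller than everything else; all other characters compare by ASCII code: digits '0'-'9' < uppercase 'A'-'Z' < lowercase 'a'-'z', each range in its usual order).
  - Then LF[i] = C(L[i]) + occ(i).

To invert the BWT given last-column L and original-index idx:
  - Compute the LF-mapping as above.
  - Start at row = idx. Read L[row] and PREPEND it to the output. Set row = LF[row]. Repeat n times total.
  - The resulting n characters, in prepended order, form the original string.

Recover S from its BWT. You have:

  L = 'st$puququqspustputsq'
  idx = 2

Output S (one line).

Answer: psutppuqqquuqssttus$

Derivation:
LF mapping: 8 12 0 1 15 4 16 5 17 6 9 2 18 10 13 3 19 14 11 7
Walk LF starting at row 2, prepending L[row]:
  step 1: row=2, L[2]='$', prepend. Next row=LF[2]=0
  step 2: row=0, L[0]='s', prepend. Next row=LF[0]=8
  step 3: row=8, L[8]='u', prepend. Next row=LF[8]=17
  step 4: row=17, L[17]='t', prepend. Next row=LF[17]=14
  step 5: row=14, L[14]='t', prepend. Next row=LF[14]=13
  step 6: row=13, L[13]='s', prepend. Next row=LF[13]=10
  step 7: row=10, L[10]='s', prepend. Next row=LF[10]=9
  step 8: row=9, L[9]='q', prepend. Next row=LF[9]=6
  step 9: row=6, L[6]='u', prepend. Next row=LF[6]=16
  step 10: row=16, L[16]='u', prepend. Next row=LF[16]=19
  step 11: row=19, L[19]='q', prepend. Next row=LF[19]=7
  step 12: row=7, L[7]='q', prepend. Next row=LF[7]=5
  step 13: row=5, L[5]='q', prepend. Next row=LF[5]=4
  step 14: row=4, L[4]='u', prepend. Next row=LF[4]=15
  step 15: row=15, L[15]='p', prepend. Next row=LF[15]=3
  step 16: row=3, L[3]='p', prepend. Next row=LF[3]=1
  step 17: row=1, L[1]='t', prepend. Next row=LF[1]=12
  step 18: row=12, L[12]='u', prepend. Next row=LF[12]=18
  step 19: row=18, L[18]='s', prepend. Next row=LF[18]=11
  step 20: row=11, L[11]='p', prepend. Next row=LF[11]=2
Reversed output: psutppuqqquuqssttus$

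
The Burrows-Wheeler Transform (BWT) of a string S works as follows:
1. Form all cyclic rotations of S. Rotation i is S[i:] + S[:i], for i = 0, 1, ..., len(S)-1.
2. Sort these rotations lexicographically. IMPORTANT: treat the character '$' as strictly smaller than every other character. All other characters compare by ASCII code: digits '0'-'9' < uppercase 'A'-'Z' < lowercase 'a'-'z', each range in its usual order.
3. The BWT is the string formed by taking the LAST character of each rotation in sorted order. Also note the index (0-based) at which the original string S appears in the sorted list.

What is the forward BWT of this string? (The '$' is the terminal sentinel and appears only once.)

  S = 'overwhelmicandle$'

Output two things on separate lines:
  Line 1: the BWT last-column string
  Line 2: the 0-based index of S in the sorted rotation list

Answer: ecinlhvwmdela$eor
13

Derivation:
All 17 rotations (rotation i = S[i:]+S[:i]):
  rot[0] = overwhelmicandle$
  rot[1] = verwhelmicandle$o
  rot[2] = erwhelmicandle$ov
  rot[3] = rwhelmicandle$ove
  rot[4] = whelmicandle$over
  rot[5] = helmicandle$overw
  rot[6] = elmicandle$overwh
  rot[7] = lmicandle$overwhe
  rot[8] = micandle$overwhel
  rot[9] = icandle$overwhelm
  rot[10] = candle$overwhelmi
  rot[11] = andle$overwhelmic
  rot[12] = ndle$overwhelmica
  rot[13] = dle$overwhelmican
  rot[14] = le$overwhelmicand
  rot[15] = e$overwhelmicandl
  rot[16] = $overwhelmicandle
Sorted (with $ < everything):
  sorted[0] = $overwhelmicandle  (last char: 'e')
  sorted[1] = andle$overwhelmic  (last char: 'c')
  sorted[2] = candle$overwhelmi  (last char: 'i')
  sorted[3] = dle$overwhelmican  (last char: 'n')
  sorted[4] = e$overwhelmicandl  (last char: 'l')
  sorted[5] = elmicandle$overwh  (last char: 'h')
  sorted[6] = erwhelmicandle$ov  (last char: 'v')
  sorted[7] = helmicandle$overw  (last char: 'w')
  sorted[8] = icandle$overwhelm  (last char: 'm')
  sorted[9] = le$overwhelmicand  (last char: 'd')
  sorted[10] = lmicandle$overwhe  (last char: 'e')
  sorted[11] = micandle$overwhel  (last char: 'l')
  sorted[12] = ndle$overwhelmica  (last char: 'a')
  sorted[13] = overwhelmicandle$  (last char: '$')
  sorted[14] = rwhelmicandle$ove  (last char: 'e')
  sorted[15] = verwhelmicandle$o  (last char: 'o')
  sorted[16] = whelmicandle$over  (last char: 'r')
Last column: ecinlhvwmdela$eor
Original string S is at sorted index 13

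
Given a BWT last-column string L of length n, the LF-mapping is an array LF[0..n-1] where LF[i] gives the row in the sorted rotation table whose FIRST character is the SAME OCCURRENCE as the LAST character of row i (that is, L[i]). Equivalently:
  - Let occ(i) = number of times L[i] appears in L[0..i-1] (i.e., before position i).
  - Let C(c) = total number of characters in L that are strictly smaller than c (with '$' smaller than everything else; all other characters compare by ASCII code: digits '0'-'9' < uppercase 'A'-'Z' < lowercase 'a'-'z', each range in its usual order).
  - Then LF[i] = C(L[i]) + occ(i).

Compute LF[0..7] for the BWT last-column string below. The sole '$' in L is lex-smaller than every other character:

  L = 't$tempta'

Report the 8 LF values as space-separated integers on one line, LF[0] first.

Answer: 5 0 6 2 3 4 7 1

Derivation:
Char counts: '$':1, 'a':1, 'e':1, 'm':1, 'p':1, 't':3
C (first-col start): C('$')=0, C('a')=1, C('e')=2, C('m')=3, C('p')=4, C('t')=5
L[0]='t': occ=0, LF[0]=C('t')+0=5+0=5
L[1]='$': occ=0, LF[1]=C('$')+0=0+0=0
L[2]='t': occ=1, LF[2]=C('t')+1=5+1=6
L[3]='e': occ=0, LF[3]=C('e')+0=2+0=2
L[4]='m': occ=0, LF[4]=C('m')+0=3+0=3
L[5]='p': occ=0, LF[5]=C('p')+0=4+0=4
L[6]='t': occ=2, LF[6]=C('t')+2=5+2=7
L[7]='a': occ=0, LF[7]=C('a')+0=1+0=1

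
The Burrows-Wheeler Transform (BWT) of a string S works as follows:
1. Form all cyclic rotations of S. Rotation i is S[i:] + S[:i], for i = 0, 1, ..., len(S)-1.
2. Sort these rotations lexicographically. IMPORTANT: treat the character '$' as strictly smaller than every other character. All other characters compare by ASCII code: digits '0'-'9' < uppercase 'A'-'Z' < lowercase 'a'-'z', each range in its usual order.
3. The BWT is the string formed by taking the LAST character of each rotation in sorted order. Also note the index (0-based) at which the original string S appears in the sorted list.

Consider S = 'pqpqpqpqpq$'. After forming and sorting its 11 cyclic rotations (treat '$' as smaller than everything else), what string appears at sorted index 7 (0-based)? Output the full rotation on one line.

All 11 rotations (rotation i = S[i:]+S[:i]):
  rot[0] = pqpqpqpqpq$
  rot[1] = qpqpqpqpq$p
  rot[2] = pqpqpqpq$pq
  rot[3] = qpqpqpq$pqp
  rot[4] = pqpqpq$pqpq
  rot[5] = qpqpq$pqpqp
  rot[6] = pqpq$pqpqpq
  rot[7] = qpq$pqpqpqp
  rot[8] = pq$pqpqpqpq
  rot[9] = q$pqpqpqpqp
  rot[10] = $pqpqpqpqpq
Sorted (with $ < everything):
  sorted[0] = $pqpqpqpqpq
  sorted[1] = pq$pqpqpqpq
  sorted[2] = pqpq$pqpqpq
  sorted[3] = pqpqpq$pqpq
  sorted[4] = pqpqpqpq$pq
  sorted[5] = pqpqpqpqpq$
  sorted[6] = q$pqpqpqpqp
  sorted[7] = qpq$pqpqpqp
  sorted[8] = qpqpq$pqpqp
  sorted[9] = qpqpqpq$pqp
  sorted[10] = qpqpqpqpq$p
sorted[7] = qpq$pqpqpqp

Answer: qpq$pqpqpqp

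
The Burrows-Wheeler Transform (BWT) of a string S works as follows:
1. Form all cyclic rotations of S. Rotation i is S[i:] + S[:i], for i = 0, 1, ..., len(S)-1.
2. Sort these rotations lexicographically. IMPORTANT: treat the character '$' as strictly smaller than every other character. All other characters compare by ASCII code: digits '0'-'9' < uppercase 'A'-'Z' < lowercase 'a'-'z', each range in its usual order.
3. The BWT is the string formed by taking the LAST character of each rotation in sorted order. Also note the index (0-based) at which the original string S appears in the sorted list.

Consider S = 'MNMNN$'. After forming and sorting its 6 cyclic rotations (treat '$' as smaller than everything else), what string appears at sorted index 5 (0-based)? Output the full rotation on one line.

Answer: NN$MNM

Derivation:
All 6 rotations (rotation i = S[i:]+S[:i]):
  rot[0] = MNMNN$
  rot[1] = NMNN$M
  rot[2] = MNN$MN
  rot[3] = NN$MNM
  rot[4] = N$MNMN
  rot[5] = $MNMNN
Sorted (with $ < everything):
  sorted[0] = $MNMNN
  sorted[1] = MNMNN$
  sorted[2] = MNN$MN
  sorted[3] = N$MNMN
  sorted[4] = NMNN$M
  sorted[5] = NN$MNM
sorted[5] = NN$MNM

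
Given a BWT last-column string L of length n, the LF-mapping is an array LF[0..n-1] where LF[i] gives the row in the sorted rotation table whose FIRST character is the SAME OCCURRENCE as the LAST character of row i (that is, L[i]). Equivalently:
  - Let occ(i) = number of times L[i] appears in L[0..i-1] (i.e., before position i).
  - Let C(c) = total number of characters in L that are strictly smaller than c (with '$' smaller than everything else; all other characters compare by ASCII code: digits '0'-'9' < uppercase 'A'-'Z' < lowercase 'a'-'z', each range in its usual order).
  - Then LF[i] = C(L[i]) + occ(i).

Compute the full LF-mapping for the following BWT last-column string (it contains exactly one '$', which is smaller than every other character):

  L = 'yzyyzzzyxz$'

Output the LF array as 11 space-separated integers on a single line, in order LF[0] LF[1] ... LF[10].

Char counts: '$':1, 'x':1, 'y':4, 'z':5
C (first-col start): C('$')=0, C('x')=1, C('y')=2, C('z')=6
L[0]='y': occ=0, LF[0]=C('y')+0=2+0=2
L[1]='z': occ=0, LF[1]=C('z')+0=6+0=6
L[2]='y': occ=1, LF[2]=C('y')+1=2+1=3
L[3]='y': occ=2, LF[3]=C('y')+2=2+2=4
L[4]='z': occ=1, LF[4]=C('z')+1=6+1=7
L[5]='z': occ=2, LF[5]=C('z')+2=6+2=8
L[6]='z': occ=3, LF[6]=C('z')+3=6+3=9
L[7]='y': occ=3, LF[7]=C('y')+3=2+3=5
L[8]='x': occ=0, LF[8]=C('x')+0=1+0=1
L[9]='z': occ=4, LF[9]=C('z')+4=6+4=10
L[10]='$': occ=0, LF[10]=C('$')+0=0+0=0

Answer: 2 6 3 4 7 8 9 5 1 10 0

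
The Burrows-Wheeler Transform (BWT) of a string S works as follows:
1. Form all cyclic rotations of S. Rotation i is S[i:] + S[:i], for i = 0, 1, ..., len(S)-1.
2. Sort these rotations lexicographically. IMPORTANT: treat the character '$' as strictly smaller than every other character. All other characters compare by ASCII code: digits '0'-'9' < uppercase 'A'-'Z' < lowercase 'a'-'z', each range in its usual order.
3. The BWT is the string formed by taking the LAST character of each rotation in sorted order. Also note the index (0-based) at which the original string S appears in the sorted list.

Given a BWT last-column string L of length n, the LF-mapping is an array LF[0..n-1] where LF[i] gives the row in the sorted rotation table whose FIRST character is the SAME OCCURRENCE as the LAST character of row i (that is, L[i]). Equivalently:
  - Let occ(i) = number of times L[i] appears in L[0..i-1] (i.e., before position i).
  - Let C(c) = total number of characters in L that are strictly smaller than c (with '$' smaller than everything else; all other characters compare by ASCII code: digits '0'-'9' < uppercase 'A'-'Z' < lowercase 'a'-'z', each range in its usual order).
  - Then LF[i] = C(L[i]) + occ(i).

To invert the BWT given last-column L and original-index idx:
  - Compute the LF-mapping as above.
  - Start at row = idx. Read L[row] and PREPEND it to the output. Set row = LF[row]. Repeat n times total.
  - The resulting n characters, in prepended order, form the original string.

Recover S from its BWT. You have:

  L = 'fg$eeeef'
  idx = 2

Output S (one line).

Answer: eefgeef$

Derivation:
LF mapping: 5 7 0 1 2 3 4 6
Walk LF starting at row 2, prepending L[row]:
  step 1: row=2, L[2]='$', prepend. Next row=LF[2]=0
  step 2: row=0, L[0]='f', prepend. Next row=LF[0]=5
  step 3: row=5, L[5]='e', prepend. Next row=LF[5]=3
  step 4: row=3, L[3]='e', prepend. Next row=LF[3]=1
  step 5: row=1, L[1]='g', prepend. Next row=LF[1]=7
  step 6: row=7, L[7]='f', prepend. Next row=LF[7]=6
  step 7: row=6, L[6]='e', prepend. Next row=LF[6]=4
  step 8: row=4, L[4]='e', prepend. Next row=LF[4]=2
Reversed output: eefgeef$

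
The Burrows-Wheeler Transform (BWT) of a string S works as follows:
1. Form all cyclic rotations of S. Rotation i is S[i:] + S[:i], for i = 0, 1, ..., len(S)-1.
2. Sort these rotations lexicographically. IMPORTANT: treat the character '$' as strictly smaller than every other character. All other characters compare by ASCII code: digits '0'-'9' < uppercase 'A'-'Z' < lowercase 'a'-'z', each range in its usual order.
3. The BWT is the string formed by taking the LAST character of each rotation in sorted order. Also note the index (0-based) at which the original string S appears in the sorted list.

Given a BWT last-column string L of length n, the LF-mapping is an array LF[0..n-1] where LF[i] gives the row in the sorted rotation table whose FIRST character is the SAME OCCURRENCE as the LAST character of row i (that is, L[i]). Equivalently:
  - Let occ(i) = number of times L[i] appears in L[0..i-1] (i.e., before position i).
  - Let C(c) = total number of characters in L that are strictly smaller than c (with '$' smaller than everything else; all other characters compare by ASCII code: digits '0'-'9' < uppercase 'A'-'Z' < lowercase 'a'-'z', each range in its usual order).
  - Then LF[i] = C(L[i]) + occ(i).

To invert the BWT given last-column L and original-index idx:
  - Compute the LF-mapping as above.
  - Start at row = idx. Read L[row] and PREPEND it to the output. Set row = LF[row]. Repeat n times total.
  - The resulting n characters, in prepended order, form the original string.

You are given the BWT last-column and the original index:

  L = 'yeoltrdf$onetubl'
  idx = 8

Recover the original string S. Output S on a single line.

Answer: noodlebutterfly$

Derivation:
LF mapping: 15 3 9 6 12 11 2 5 0 10 8 4 13 14 1 7
Walk LF starting at row 8, prepending L[row]:
  step 1: row=8, L[8]='$', prepend. Next row=LF[8]=0
  step 2: row=0, L[0]='y', prepend. Next row=LF[0]=15
  step 3: row=15, L[15]='l', prepend. Next row=LF[15]=7
  step 4: row=7, L[7]='f', prepend. Next row=LF[7]=5
  step 5: row=5, L[5]='r', prepend. Next row=LF[5]=11
  step 6: row=11, L[11]='e', prepend. Next row=LF[11]=4
  step 7: row=4, L[4]='t', prepend. Next row=LF[4]=12
  step 8: row=12, L[12]='t', prepend. Next row=LF[12]=13
  step 9: row=13, L[13]='u', prepend. Next row=LF[13]=14
  step 10: row=14, L[14]='b', prepend. Next row=LF[14]=1
  step 11: row=1, L[1]='e', prepend. Next row=LF[1]=3
  step 12: row=3, L[3]='l', prepend. Next row=LF[3]=6
  step 13: row=6, L[6]='d', prepend. Next row=LF[6]=2
  step 14: row=2, L[2]='o', prepend. Next row=LF[2]=9
  step 15: row=9, L[9]='o', prepend. Next row=LF[9]=10
  step 16: row=10, L[10]='n', prepend. Next row=LF[10]=8
Reversed output: noodlebutterfly$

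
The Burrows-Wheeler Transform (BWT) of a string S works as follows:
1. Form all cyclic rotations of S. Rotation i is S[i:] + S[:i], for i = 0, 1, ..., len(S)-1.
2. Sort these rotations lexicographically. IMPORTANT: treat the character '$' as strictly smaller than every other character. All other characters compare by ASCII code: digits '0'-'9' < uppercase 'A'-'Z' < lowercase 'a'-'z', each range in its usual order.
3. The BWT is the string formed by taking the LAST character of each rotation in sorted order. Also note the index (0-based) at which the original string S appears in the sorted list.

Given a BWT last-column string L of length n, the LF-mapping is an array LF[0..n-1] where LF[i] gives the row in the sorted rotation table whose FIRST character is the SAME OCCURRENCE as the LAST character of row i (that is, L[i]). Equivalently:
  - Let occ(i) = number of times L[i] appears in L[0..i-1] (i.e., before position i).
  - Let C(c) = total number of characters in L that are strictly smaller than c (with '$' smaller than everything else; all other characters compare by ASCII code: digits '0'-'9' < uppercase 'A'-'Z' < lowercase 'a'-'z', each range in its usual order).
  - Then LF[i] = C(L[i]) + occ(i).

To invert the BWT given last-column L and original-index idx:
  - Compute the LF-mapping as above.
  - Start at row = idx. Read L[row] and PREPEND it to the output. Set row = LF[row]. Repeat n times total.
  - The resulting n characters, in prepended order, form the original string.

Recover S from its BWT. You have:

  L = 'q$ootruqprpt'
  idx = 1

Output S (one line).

LF mapping: 5 0 1 2 9 7 11 6 3 8 4 10
Walk LF starting at row 1, prepending L[row]:
  step 1: row=1, L[1]='$', prepend. Next row=LF[1]=0
  step 2: row=0, L[0]='q', prepend. Next row=LF[0]=5
  step 3: row=5, L[5]='r', prepend. Next row=LF[5]=7
  step 4: row=7, L[7]='q', prepend. Next row=LF[7]=6
  step 5: row=6, L[6]='u', prepend. Next row=LF[6]=11
  step 6: row=11, L[11]='t', prepend. Next row=LF[11]=10
  step 7: row=10, L[10]='p', prepend. Next row=LF[10]=4
  step 8: row=4, L[4]='t', prepend. Next row=LF[4]=9
  step 9: row=9, L[9]='r', prepend. Next row=LF[9]=8
  step 10: row=8, L[8]='p', prepend. Next row=LF[8]=3
  step 11: row=3, L[3]='o', prepend. Next row=LF[3]=2
  step 12: row=2, L[2]='o', prepend. Next row=LF[2]=1
Reversed output: ooprtptuqrq$

Answer: ooprtptuqrq$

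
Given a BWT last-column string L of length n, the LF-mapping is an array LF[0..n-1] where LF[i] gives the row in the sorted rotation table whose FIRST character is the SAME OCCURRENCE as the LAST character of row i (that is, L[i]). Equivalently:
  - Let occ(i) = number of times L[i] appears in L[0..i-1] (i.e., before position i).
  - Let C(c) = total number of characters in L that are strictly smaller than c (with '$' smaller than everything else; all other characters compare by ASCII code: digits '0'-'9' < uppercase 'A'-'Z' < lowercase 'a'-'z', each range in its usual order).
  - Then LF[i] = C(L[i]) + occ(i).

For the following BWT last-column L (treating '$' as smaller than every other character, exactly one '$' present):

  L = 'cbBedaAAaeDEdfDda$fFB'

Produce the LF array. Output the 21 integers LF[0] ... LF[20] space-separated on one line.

Answer: 13 12 3 17 14 9 1 2 10 18 5 7 15 19 6 16 11 0 20 8 4

Derivation:
Char counts: '$':1, 'A':2, 'B':2, 'D':2, 'E':1, 'F':1, 'a':3, 'b':1, 'c':1, 'd':3, 'e':2, 'f':2
C (first-col start): C('$')=0, C('A')=1, C('B')=3, C('D')=5, C('E')=7, C('F')=8, C('a')=9, C('b')=12, C('c')=13, C('d')=14, C('e')=17, C('f')=19
L[0]='c': occ=0, LF[0]=C('c')+0=13+0=13
L[1]='b': occ=0, LF[1]=C('b')+0=12+0=12
L[2]='B': occ=0, LF[2]=C('B')+0=3+0=3
L[3]='e': occ=0, LF[3]=C('e')+0=17+0=17
L[4]='d': occ=0, LF[4]=C('d')+0=14+0=14
L[5]='a': occ=0, LF[5]=C('a')+0=9+0=9
L[6]='A': occ=0, LF[6]=C('A')+0=1+0=1
L[7]='A': occ=1, LF[7]=C('A')+1=1+1=2
L[8]='a': occ=1, LF[8]=C('a')+1=9+1=10
L[9]='e': occ=1, LF[9]=C('e')+1=17+1=18
L[10]='D': occ=0, LF[10]=C('D')+0=5+0=5
L[11]='E': occ=0, LF[11]=C('E')+0=7+0=7
L[12]='d': occ=1, LF[12]=C('d')+1=14+1=15
L[13]='f': occ=0, LF[13]=C('f')+0=19+0=19
L[14]='D': occ=1, LF[14]=C('D')+1=5+1=6
L[15]='d': occ=2, LF[15]=C('d')+2=14+2=16
L[16]='a': occ=2, LF[16]=C('a')+2=9+2=11
L[17]='$': occ=0, LF[17]=C('$')+0=0+0=0
L[18]='f': occ=1, LF[18]=C('f')+1=19+1=20
L[19]='F': occ=0, LF[19]=C('F')+0=8+0=8
L[20]='B': occ=1, LF[20]=C('B')+1=3+1=4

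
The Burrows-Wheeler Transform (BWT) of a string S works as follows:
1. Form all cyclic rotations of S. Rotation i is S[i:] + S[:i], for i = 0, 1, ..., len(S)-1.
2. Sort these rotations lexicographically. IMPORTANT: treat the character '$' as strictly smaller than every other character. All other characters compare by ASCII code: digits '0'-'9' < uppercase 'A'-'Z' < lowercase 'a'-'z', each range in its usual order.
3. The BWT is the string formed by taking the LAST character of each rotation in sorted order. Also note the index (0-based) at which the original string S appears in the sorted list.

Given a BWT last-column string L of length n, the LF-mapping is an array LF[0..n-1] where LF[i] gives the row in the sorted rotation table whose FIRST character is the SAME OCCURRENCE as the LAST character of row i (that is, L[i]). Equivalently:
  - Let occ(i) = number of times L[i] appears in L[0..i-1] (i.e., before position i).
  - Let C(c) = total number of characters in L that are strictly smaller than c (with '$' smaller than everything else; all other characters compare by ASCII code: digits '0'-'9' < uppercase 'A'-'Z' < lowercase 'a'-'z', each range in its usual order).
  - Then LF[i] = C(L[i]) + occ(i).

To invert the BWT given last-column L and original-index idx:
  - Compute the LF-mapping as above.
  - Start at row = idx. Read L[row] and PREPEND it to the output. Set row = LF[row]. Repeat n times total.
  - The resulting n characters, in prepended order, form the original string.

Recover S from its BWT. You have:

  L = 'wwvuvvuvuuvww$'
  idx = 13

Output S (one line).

LF mapping: 10 11 5 1 6 7 2 8 3 4 9 12 13 0
Walk LF starting at row 13, prepending L[row]:
  step 1: row=13, L[13]='$', prepend. Next row=LF[13]=0
  step 2: row=0, L[0]='w', prepend. Next row=LF[0]=10
  step 3: row=10, L[10]='v', prepend. Next row=LF[10]=9
  step 4: row=9, L[9]='u', prepend. Next row=LF[9]=4
  step 5: row=4, L[4]='v', prepend. Next row=LF[4]=6
  step 6: row=6, L[6]='u', prepend. Next row=LF[6]=2
  step 7: row=2, L[2]='v', prepend. Next row=LF[2]=5
  step 8: row=5, L[5]='v', prepend. Next row=LF[5]=7
  step 9: row=7, L[7]='v', prepend. Next row=LF[7]=8
  step 10: row=8, L[8]='u', prepend. Next row=LF[8]=3
  step 11: row=3, L[3]='u', prepend. Next row=LF[3]=1
  step 12: row=1, L[1]='w', prepend. Next row=LF[1]=11
  step 13: row=11, L[11]='w', prepend. Next row=LF[11]=12
  step 14: row=12, L[12]='w', prepend. Next row=LF[12]=13
Reversed output: wwwuuvvvuvuvw$

Answer: wwwuuvvvuvuvw$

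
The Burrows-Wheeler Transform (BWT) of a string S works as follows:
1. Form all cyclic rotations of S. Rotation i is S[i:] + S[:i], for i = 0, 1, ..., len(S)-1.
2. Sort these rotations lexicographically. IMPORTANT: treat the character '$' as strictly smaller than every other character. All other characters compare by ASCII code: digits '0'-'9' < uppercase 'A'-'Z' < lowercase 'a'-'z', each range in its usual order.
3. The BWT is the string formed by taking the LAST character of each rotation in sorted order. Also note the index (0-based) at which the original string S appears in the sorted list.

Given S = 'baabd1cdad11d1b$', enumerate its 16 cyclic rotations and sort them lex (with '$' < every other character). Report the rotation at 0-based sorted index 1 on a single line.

Answer: 11d1b$baabd1cdad

Derivation:
All 16 rotations (rotation i = S[i:]+S[:i]):
  rot[0] = baabd1cdad11d1b$
  rot[1] = aabd1cdad11d1b$b
  rot[2] = abd1cdad11d1b$ba
  rot[3] = bd1cdad11d1b$baa
  rot[4] = d1cdad11d1b$baab
  rot[5] = 1cdad11d1b$baabd
  rot[6] = cdad11d1b$baabd1
  rot[7] = dad11d1b$baabd1c
  rot[8] = ad11d1b$baabd1cd
  rot[9] = d11d1b$baabd1cda
  rot[10] = 11d1b$baabd1cdad
  rot[11] = 1d1b$baabd1cdad1
  rot[12] = d1b$baabd1cdad11
  rot[13] = 1b$baabd1cdad11d
  rot[14] = b$baabd1cdad11d1
  rot[15] = $baabd1cdad11d1b
Sorted (with $ < everything):
  sorted[0] = $baabd1cdad11d1b
  sorted[1] = 11d1b$baabd1cdad
  sorted[2] = 1b$baabd1cdad11d
  sorted[3] = 1cdad11d1b$baabd
  sorted[4] = 1d1b$baabd1cdad1
  sorted[5] = aabd1cdad11d1b$b
  sorted[6] = abd1cdad11d1b$ba
  sorted[7] = ad11d1b$baabd1cd
  sorted[8] = b$baabd1cdad11d1
  sorted[9] = baabd1cdad11d1b$
  sorted[10] = bd1cdad11d1b$baa
  sorted[11] = cdad11d1b$baabd1
  sorted[12] = d11d1b$baabd1cda
  sorted[13] = d1b$baabd1cdad11
  sorted[14] = d1cdad11d1b$baab
  sorted[15] = dad11d1b$baabd1c
sorted[1] = 11d1b$baabd1cdad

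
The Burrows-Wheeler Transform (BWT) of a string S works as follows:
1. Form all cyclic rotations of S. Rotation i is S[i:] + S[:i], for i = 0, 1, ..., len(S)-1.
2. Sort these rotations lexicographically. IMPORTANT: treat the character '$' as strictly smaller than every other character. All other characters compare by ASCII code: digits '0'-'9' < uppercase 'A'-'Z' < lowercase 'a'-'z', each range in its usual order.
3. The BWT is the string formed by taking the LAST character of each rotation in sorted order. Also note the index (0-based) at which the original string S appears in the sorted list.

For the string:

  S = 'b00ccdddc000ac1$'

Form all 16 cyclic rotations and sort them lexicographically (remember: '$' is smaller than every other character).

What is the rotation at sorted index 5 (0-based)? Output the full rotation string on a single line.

Answer: 0ccdddc000ac1$b0

Derivation:
All 16 rotations (rotation i = S[i:]+S[:i]):
  rot[0] = b00ccdddc000ac1$
  rot[1] = 00ccdddc000ac1$b
  rot[2] = 0ccdddc000ac1$b0
  rot[3] = ccdddc000ac1$b00
  rot[4] = cdddc000ac1$b00c
  rot[5] = dddc000ac1$b00cc
  rot[6] = ddc000ac1$b00ccd
  rot[7] = dc000ac1$b00ccdd
  rot[8] = c000ac1$b00ccddd
  rot[9] = 000ac1$b00ccdddc
  rot[10] = 00ac1$b00ccdddc0
  rot[11] = 0ac1$b00ccdddc00
  rot[12] = ac1$b00ccdddc000
  rot[13] = c1$b00ccdddc000a
  rot[14] = 1$b00ccdddc000ac
  rot[15] = $b00ccdddc000ac1
Sorted (with $ < everything):
  sorted[0] = $b00ccdddc000ac1
  sorted[1] = 000ac1$b00ccdddc
  sorted[2] = 00ac1$b00ccdddc0
  sorted[3] = 00ccdddc000ac1$b
  sorted[4] = 0ac1$b00ccdddc00
  sorted[5] = 0ccdddc000ac1$b0
  sorted[6] = 1$b00ccdddc000ac
  sorted[7] = ac1$b00ccdddc000
  sorted[8] = b00ccdddc000ac1$
  sorted[9] = c000ac1$b00ccddd
  sorted[10] = c1$b00ccdddc000a
  sorted[11] = ccdddc000ac1$b00
  sorted[12] = cdddc000ac1$b00c
  sorted[13] = dc000ac1$b00ccdd
  sorted[14] = ddc000ac1$b00ccd
  sorted[15] = dddc000ac1$b00cc
sorted[5] = 0ccdddc000ac1$b0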